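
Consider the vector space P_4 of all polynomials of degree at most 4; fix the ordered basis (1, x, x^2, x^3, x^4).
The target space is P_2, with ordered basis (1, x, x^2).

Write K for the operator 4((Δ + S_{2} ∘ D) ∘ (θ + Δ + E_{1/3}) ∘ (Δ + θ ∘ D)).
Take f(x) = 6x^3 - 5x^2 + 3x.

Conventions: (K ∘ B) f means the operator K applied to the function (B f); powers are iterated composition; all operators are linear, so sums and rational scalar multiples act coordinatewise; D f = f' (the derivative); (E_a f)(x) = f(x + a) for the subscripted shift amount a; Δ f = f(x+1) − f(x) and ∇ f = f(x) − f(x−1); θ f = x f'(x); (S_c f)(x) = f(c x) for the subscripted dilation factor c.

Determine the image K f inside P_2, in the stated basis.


Δ f = 18x^2 + 8x + 4
D f = 18x^2 - 10x + 3
θ D f = 36x^2 - 10x
(Δ + θ ∘ D) f = 54x^2 - 2x + 4
θ (Δ + θ ∘ D) f = 108x^2 - 2x
Δ (Δ + θ ∘ D) f = 108x + 52
E_{1/3} (Δ + θ ∘ D) f = 54x^2 + 34x + 28/3
(θ + Δ + E_{1/3}) (Δ + θ ∘ D) f = 162x^2 + 140x + 184/3
Δ (θ + Δ + E_{1/3}) (Δ + θ ∘ D) f = 324x + 302
D (θ + Δ + E_{1/3}) (Δ + θ ∘ D) f = 324x + 140
S_{2} D (θ + Δ + E_{1/3}) (Δ + θ ∘ D) f = 648x + 140
(Δ + S_{2} ∘ D) (θ + Δ + E_{1/3}) (Δ + θ ∘ D) f = 972x + 442
(4((Δ + S_{2} ∘ D) ∘ (θ + Δ + E_{1/3}) ∘ (Δ + θ ∘ D))) f = 3888x + 1768

the image equals g(x) = 3888x + 1768


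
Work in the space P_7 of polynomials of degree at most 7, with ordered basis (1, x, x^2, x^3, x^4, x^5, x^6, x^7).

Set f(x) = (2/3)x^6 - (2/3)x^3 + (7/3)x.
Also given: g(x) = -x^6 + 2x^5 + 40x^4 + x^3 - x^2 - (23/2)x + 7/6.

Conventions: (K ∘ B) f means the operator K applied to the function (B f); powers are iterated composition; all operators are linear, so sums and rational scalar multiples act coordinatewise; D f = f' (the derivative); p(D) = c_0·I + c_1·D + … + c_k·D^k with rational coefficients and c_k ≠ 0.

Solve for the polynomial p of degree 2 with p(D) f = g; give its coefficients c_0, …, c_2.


D^0 f = (2/3)x^6 - (2/3)x^3 + (7/3)x
D^1 f = 4x^5 - 2x^2 + 7/3
D^2 f = 20x^4 - 4x
matching coefficients of g against c_0 f + c_1 Df + … from the top degree down determines the c_i
solution: c_0 = -3/2, c_1 = 1/2, c_2 = 2

c_0 = -3/2, c_1 = 1/2, c_2 = 2


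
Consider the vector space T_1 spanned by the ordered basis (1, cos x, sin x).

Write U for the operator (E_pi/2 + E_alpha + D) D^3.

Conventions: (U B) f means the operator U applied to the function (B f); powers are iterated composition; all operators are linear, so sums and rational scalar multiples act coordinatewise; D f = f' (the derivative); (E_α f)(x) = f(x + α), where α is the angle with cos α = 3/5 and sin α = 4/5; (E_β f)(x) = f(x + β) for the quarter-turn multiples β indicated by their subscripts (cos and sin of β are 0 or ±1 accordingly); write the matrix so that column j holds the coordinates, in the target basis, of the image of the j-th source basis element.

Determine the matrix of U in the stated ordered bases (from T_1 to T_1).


the matrix is [[0, 0, 0]; [0, 14/5, -3/5]; [0, 3/5, 14/5]] (rows listed top to bottom)

image of 1: 0
image of cos x: (14/5)cos x + (3/5)sin x
image of sin x: -(3/5)cos x + (14/5)sin x
each image's coordinates form column j of the matrix


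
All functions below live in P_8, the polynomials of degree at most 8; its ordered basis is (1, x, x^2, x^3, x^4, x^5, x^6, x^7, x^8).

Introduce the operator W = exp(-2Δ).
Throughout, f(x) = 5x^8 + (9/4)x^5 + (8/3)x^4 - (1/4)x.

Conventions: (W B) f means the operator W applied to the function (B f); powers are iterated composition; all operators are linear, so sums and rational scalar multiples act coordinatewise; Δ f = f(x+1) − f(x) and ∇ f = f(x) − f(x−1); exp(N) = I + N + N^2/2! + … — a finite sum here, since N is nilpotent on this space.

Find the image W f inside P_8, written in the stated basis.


g(x) = 5x^8 - 80x^7 + 280x^6 + (2249/4)x^5 - (12719/6)x^4 - (11689/3)x^3 + 3717x^2 + (84883/12)x + 403

order-1 term: -80x^7 - 280x^6 - 560x^5 - (1445/2)x^4 - (1879/3)x^3 - 357x^2 - (743/6)x - 58/3
order-2 term: 560x^6 + 3360x^5 + 9800x^4 + 16890x^3 + 17694x^2 + 10523x + 8249/3
order-3 term: -2240x^5 - 16800x^4 - 56000x^3 - 100980x^2 - (290836/3)x - 39218
order-4 term: 5600x^4 + 44800x^3 + 145600x^2 + 224180x + 409448/3
order-5 term: -8960x^3 - 67200x^2 - 179200x - 168072
order-6 term: 8960x^2 + 53760x + 85120
order-7 term: -5120x - 17920
order-8 term: 1280
the series for exp(-2Δ) f terminates at order 8
exp(-2Δ) f = 5x^8 - 80x^7 + 280x^6 + (2249/4)x^5 - (12719/6)x^4 - (11689/3)x^3 + 3717x^2 + (84883/12)x + 403


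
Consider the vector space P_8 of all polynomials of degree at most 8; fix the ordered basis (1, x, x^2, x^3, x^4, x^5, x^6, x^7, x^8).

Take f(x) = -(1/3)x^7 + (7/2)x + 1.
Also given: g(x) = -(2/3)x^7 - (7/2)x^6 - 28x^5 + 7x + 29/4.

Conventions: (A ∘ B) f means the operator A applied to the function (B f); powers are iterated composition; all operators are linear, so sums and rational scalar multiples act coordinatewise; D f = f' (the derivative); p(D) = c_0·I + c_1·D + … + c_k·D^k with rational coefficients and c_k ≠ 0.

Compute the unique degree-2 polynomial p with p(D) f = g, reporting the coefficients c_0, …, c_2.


D^0 f = -(1/3)x^7 + (7/2)x + 1
D^1 f = -(7/3)x^6 + 7/2
D^2 f = -14x^5
matching coefficients of g against c_0 f + c_1 Df + … from the top degree down determines the c_i
solution: c_0 = 2, c_1 = 3/2, c_2 = 2

c_0 = 2, c_1 = 3/2, c_2 = 2


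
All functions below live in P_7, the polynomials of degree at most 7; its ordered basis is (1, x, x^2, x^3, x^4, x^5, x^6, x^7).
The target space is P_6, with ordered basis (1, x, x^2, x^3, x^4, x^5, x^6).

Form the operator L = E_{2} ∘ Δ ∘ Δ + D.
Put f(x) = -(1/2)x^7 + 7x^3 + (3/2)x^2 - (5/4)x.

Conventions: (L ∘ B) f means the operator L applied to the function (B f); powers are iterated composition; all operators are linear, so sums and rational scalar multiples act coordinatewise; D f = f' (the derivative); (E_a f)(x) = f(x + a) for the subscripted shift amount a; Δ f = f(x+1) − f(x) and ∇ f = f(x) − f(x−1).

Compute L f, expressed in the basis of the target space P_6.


g(x) = -(7/2)x^6 - 21x^5 - 315x^4 - 1925x^3 - 5964x^2 - 9412x - 23765/4

Δ f = -(7/2)x^6 - (21/2)x^5 - (35/2)x^4 - (35/2)x^3 + (21/2)x^2 + (41/2)x + 27/4
Δ Δ f = -21x^5 - 105x^4 - 245x^3 - 315x^2 - 175x - 18
E_{2} Δ Δ f = -21x^5 - 315x^4 - 1925x^3 - 5985x^2 - 9415x - 5940
D f = -(7/2)x^6 + 21x^2 + 3x - 5/4
(E_{2} ∘ Δ ∘ Δ + D) f = -(7/2)x^6 - 21x^5 - 315x^4 - 1925x^3 - 5964x^2 - 9412x - 23765/4


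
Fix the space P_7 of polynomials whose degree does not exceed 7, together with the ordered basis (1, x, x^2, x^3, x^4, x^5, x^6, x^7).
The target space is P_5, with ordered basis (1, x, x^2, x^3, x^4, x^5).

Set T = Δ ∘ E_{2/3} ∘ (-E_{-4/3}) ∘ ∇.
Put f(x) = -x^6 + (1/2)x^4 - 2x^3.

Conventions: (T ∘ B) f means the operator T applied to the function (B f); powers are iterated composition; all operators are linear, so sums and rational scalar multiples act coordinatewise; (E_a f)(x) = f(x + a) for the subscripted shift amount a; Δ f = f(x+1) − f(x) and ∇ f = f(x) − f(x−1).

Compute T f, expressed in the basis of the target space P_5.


∇ f = -6x^5 + 15x^4 - 18x^3 + 6x^2 + 2x - 3/2
E_{-4/3} ∇ f = -6x^5 + 55x^4 - (614/3)x^3 + (3422/9)x^2 - (9370/27)x + 19741/162
(-E_{-4/3}) ∇ f = 6x^5 - 55x^4 + (614/3)x^3 - (3422/9)x^2 + (9370/27)x - 19741/162
E_{2/3} ((-E_{-4/3}) ∘ ∇) f = 6x^5 - 35x^4 + (254/3)x^3 - (898/9)x^2 + (1450/27)x - 1445/162
Δ E_{2/3} ((-E_{-4/3}) ∘ ∇) f = 30x^4 - 80x^3 + 104x^2 - (500/9)x + 259/27

the image equals g(x) = 30x^4 - 80x^3 + 104x^2 - (500/9)x + 259/27


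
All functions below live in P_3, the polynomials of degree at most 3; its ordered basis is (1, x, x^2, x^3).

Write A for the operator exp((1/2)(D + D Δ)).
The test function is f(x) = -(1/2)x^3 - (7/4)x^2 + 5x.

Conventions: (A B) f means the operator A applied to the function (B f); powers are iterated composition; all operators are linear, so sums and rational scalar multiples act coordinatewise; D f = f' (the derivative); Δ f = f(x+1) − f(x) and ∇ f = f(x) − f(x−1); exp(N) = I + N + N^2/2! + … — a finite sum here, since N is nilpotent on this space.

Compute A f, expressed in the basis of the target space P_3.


order-1 term: -(3/4)x^2 - (13/4)x
order-2 term: -(3/8)x - 19/16
order-3 term: -1/16
the series for exp((1/2)(D + D Δ)) f terminates at order 3
exp((1/2)(D + D Δ)) f = -(1/2)x^3 - (5/2)x^2 + (11/8)x - 5/4

the image equals g(x) = -(1/2)x^3 - (5/2)x^2 + (11/8)x - 5/4


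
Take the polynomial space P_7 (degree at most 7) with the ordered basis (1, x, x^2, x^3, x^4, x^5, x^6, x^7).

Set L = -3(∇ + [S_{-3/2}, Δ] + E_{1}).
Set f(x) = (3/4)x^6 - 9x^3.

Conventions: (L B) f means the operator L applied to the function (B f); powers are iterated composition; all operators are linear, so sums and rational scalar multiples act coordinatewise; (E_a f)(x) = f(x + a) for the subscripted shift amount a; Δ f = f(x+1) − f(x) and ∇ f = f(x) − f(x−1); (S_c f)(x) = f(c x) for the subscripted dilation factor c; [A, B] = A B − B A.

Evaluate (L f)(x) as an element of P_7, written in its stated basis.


the image equals g(x) = -(9/4)x^6 + (29349/128)x^5 + (54675/256)x^4 + (38493/64)x^3 + (237087/256)x^2 + (38259/128)x + 50049/256

∇ f = (9/2)x^5 - (45/4)x^4 + 15x^3 - (153/4)x^2 + (63/2)x - 39/4
Δ f = (9/2)x^5 + (45/4)x^4 + 15x^3 - (63/4)x^2 - (45/2)x - 33/4
S_{-3/2} Δ f = -(2187/64)x^5 + (3645/64)x^4 - (405/8)x^3 - (567/16)x^2 + (135/4)x - 33/4
S_{-3/2} f = (2187/256)x^6 + (243/8)x^3
Δ S_{-3/2} f = (6561/128)x^5 + (32805/256)x^4 + (10935/64)x^3 + (56133/256)x^2 + (18225/128)x + 9963/256
[S_{-3/2}, Δ] f = -(10935/128)x^5 - (18225/256)x^4 - (14175/64)x^3 - (65205/256)x^2 - (13905/128)x - 12075/256
E_{1} f = (3/4)x^6 + (9/2)x^5 + (45/4)x^4 + 6x^3 - (63/4)x^2 - (45/2)x - 33/4
(∇ + [S_{-3/2}, Δ] + E_{1}) f = (3/4)x^6 - (9783/128)x^5 - (18225/256)x^4 - (12831/64)x^3 - (79029/256)x^2 - (12753/128)x - 16683/256
(-3(∇ + [S_{-3/2}, Δ] + E_{1})) f = -(9/4)x^6 + (29349/128)x^5 + (54675/256)x^4 + (38493/64)x^3 + (237087/256)x^2 + (38259/128)x + 50049/256


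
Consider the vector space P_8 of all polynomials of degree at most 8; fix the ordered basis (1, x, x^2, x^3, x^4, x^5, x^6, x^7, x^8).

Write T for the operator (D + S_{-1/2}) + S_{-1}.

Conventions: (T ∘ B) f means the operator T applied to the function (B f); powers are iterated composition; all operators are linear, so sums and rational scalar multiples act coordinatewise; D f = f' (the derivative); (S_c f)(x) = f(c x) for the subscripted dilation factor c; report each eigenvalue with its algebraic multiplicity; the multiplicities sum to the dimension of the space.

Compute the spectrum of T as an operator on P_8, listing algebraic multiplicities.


image of 1: 2
image of x: -(3/2)x + 1
image of x^2: (5/4)x^2 + 2x
image of x^3: -(9/8)x^3 + 3x^2
image of x^4: (17/16)x^4 + 4x^3
image of x^5: -(33/32)x^5 + 5x^4
image of x^6: (65/64)x^6 + 6x^5
image of x^7: -(129/128)x^7 + 7x^6
image of x^8: (257/256)x^8 + 8x^7
the matrix is upper triangular; its diagonal is (2, -3/2, 5/4, -9/8, 17/16, -33/32, 65/64, -129/128, 257/256)
for a triangular matrix the eigenvalues are the diagonal entries, with algebraic multiplicity their repetition count

λ = -3/2 (multiplicity 1), λ = -9/8 (multiplicity 1), λ = -33/32 (multiplicity 1), λ = -129/128 (multiplicity 1), λ = 257/256 (multiplicity 1), λ = 65/64 (multiplicity 1), λ = 17/16 (multiplicity 1), λ = 5/4 (multiplicity 1), λ = 2 (multiplicity 1)


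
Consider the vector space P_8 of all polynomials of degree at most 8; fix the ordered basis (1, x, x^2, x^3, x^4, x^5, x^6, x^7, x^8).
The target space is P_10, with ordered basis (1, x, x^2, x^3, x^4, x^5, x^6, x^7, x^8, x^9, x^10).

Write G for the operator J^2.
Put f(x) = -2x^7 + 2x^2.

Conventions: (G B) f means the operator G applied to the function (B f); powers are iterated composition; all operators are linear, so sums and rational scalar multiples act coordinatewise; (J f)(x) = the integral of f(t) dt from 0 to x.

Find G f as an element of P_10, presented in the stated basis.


the image equals g(x) = -(1/36)x^9 + (1/6)x^4

J f = -(1/4)x^8 + (2/3)x^3
J J f = -(1/36)x^9 + (1/6)x^4


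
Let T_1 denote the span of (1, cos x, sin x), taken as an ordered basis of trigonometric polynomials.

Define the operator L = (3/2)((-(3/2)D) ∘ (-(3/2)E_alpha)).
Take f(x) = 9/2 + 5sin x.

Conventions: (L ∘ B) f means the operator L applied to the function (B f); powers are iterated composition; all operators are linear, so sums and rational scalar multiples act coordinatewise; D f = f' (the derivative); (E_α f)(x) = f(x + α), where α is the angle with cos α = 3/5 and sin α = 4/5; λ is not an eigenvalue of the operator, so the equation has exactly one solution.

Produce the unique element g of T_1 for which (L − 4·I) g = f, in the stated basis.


write g with unknown coordinates in the stated basis and equate coefficients in (L − 4·I) g = f
solving from the highest basis element down gives g = -9/8 - (3240/15677)cos x - (10720/15677)sin x
check: L g = -(12960/15677)cos x + (35505/15677)sin x
so L g − 4·g = 9/2 + 5sin x = f ✓

the result is g(x) = -9/8 - (3240/15677)cos x - (10720/15677)sin x


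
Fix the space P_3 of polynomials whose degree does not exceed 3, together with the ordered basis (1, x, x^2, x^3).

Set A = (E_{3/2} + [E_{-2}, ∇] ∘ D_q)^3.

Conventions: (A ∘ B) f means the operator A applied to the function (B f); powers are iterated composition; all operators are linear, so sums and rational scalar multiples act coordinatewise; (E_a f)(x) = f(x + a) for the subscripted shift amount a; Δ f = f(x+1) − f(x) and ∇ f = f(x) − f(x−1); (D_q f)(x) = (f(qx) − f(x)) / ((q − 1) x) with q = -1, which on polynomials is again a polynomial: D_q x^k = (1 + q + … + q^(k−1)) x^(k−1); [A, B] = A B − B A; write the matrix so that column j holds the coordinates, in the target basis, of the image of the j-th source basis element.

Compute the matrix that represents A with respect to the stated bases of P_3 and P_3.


the matrix is [[1, 9/2, 81/4, 729/8]; [0, 1, 9, 243/4]; [0, 0, 1, 27/2]; [0, 0, 0, 1]] (rows listed top to bottom)

image of 1: 1
image of x: x + 9/2
image of x^2: x^2 + 9x + 81/4
image of x^3: x^3 + (27/2)x^2 + (243/4)x + 729/8
each image's coordinates form column j of the matrix


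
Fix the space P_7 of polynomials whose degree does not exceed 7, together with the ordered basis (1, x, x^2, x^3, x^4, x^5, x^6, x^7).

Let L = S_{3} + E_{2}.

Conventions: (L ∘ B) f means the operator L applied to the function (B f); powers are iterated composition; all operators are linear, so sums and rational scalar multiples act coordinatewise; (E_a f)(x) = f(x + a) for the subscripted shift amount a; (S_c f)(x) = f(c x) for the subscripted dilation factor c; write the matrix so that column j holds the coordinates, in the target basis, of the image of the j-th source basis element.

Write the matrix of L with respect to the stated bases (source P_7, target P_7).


image of 1: 2
image of x: 4x + 2
image of x^2: 10x^2 + 4x + 4
image of x^3: 28x^3 + 6x^2 + 12x + 8
image of x^4: 82x^4 + 8x^3 + 24x^2 + 32x + 16
image of x^5: 244x^5 + 10x^4 + 40x^3 + 80x^2 + 80x + 32
image of x^6: 730x^6 + 12x^5 + 60x^4 + 160x^3 + 240x^2 + 192x + 64
image of x^7: 2188x^7 + 14x^6 + 84x^5 + 280x^4 + 560x^3 + 672x^2 + 448x + 128
each image's coordinates form column j of the matrix

the matrix is [[2, 2, 4, 8, 16, 32, 64, 128]; [0, 4, 4, 12, 32, 80, 192, 448]; [0, 0, 10, 6, 24, 80, 240, 672]; [0, 0, 0, 28, 8, 40, 160, 560]; [0, 0, 0, 0, 82, 10, 60, 280]; [0, 0, 0, 0, 0, 244, 12, 84]; [0, 0, 0, 0, 0, 0, 730, 14]; [0, 0, 0, 0, 0, 0, 0, 2188]] (rows listed top to bottom)


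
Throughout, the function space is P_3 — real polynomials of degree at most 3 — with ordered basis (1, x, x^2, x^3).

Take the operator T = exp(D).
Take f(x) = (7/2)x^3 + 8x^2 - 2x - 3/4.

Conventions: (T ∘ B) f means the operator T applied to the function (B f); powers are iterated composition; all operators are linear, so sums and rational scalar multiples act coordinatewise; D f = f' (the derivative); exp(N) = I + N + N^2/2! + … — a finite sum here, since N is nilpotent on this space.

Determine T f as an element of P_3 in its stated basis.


order-1 term: (21/2)x^2 + 16x - 2
order-2 term: (21/2)x + 8
order-3 term: 7/2
the series for exp(D) f terminates at order 3
exp(D) f = (7/2)x^3 + (37/2)x^2 + (49/2)x + 35/4

the image equals g(x) = (7/2)x^3 + (37/2)x^2 + (49/2)x + 35/4


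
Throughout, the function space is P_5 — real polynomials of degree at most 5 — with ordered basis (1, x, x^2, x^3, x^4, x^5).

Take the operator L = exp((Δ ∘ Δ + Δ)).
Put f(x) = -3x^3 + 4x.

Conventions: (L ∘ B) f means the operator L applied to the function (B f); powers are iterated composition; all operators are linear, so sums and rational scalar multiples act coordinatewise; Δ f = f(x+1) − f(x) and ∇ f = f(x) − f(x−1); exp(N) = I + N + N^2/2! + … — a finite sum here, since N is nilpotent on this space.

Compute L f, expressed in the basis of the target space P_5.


g(x) = -3x^3 - 9x^2 - 32x - 47

order-1 term: -9x^2 - 27x - 17
order-2 term: -9x - 27
order-3 term: -3
the series for exp((Δ ∘ Δ + Δ)) f terminates at order 3
exp((Δ ∘ Δ + Δ)) f = -3x^3 - 9x^2 - 32x - 47


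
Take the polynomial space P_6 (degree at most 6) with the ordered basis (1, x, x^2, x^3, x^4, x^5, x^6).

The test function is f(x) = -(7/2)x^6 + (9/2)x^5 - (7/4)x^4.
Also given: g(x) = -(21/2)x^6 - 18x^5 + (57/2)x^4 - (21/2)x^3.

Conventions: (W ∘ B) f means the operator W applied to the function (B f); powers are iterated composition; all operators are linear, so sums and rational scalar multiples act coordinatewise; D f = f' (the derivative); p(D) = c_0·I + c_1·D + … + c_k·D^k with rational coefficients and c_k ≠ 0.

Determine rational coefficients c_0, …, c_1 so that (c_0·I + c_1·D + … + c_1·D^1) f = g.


D^0 f = -(7/2)x^6 + (9/2)x^5 - (7/4)x^4
D^1 f = -21x^5 + (45/2)x^4 - 7x^3
matching coefficients of g against c_0 f + c_1 Df + … from the top degree down determines the c_i
solution: c_0 = 3, c_1 = 3/2

p(D) = 3·I + (3/2)·D, i.e. c_0 = 3, c_1 = 3/2


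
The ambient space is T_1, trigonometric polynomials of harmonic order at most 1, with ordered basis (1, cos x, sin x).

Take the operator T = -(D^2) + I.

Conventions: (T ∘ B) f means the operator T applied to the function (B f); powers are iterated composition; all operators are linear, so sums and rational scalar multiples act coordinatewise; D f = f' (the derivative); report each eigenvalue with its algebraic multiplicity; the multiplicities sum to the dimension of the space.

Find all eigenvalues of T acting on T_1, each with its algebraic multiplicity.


image of 1: 1
image of cos x: 2cos x
image of sin x: 2sin x
the matrix is diagonal; its diagonal is (1, 2, 2)
for a triangular matrix the eigenvalues are the diagonal entries, with algebraic multiplicity their repetition count

λ = 1 (multiplicity 1), λ = 2 (multiplicity 2)


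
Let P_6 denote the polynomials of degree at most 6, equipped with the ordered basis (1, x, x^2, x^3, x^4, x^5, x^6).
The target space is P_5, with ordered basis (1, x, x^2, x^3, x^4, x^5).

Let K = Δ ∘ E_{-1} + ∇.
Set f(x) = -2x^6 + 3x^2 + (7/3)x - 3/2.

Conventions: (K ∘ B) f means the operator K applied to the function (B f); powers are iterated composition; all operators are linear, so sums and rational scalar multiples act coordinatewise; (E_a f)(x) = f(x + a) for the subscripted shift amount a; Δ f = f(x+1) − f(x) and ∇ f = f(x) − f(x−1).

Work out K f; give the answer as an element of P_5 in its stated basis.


g(x) = -24x^5 + 60x^4 - 80x^3 + 60x^2 - 12x + 8/3

E_{-1} f = -2x^6 + 12x^5 - 30x^4 + 40x^3 - 27x^2 + (25/3)x - 17/6
Δ E_{-1} f = -12x^5 + 30x^4 - 40x^3 + 30x^2 - 6x + 4/3
∇ f = -12x^5 + 30x^4 - 40x^3 + 30x^2 - 6x + 4/3
(Δ ∘ E_{-1} + ∇) f = -24x^5 + 60x^4 - 80x^3 + 60x^2 - 12x + 8/3


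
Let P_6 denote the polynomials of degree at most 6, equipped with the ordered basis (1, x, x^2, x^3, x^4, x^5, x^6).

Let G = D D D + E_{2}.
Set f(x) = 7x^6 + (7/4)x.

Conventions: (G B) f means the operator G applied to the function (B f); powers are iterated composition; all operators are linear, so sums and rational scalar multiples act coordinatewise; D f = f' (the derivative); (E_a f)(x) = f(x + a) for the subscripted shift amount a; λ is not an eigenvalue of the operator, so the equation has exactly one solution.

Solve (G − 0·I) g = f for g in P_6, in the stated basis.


the image equals g(x) = 7x^6 - 84x^5 + 420x^4 - 1960x^3 + 11760x^2 - (166649/4)x + 118489/2

write g with unknown coordinates in the stated basis and equate coefficients in (G − 0·I) g = f
solving from the highest basis element down gives g = 7x^6 - 84x^5 + 420x^4 - 1960x^3 + 11760x^2 - (166649/4)x + 118489/2
check: G g = 7x^6 + (7/4)x
so G g − 0·g = 7x^6 + (7/4)x = f ✓


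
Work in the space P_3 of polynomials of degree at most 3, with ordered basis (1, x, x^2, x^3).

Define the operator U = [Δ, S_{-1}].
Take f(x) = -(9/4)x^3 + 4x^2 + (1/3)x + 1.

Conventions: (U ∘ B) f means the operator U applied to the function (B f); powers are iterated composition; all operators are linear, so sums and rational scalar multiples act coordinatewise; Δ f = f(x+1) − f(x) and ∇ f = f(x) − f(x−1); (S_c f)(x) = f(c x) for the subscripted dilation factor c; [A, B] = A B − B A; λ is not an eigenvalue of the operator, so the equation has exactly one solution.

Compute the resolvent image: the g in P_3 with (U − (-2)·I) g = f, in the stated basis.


g(x) = -(9/8)x^3 - (11/8)x^2 + (35/12)x + 55/24

write g with unknown coordinates in the stated basis and equate coefficients in (U − (-2)·I) g = f
solving from the highest basis element down gives g = -(9/8)x^3 - (11/8)x^2 + (35/12)x + 55/24
check: U g = (27/4)x^2 - (11/2)x - 43/12
so U g − (-2)·g = -(9/4)x^3 + 4x^2 + (1/3)x + 1 = f ✓


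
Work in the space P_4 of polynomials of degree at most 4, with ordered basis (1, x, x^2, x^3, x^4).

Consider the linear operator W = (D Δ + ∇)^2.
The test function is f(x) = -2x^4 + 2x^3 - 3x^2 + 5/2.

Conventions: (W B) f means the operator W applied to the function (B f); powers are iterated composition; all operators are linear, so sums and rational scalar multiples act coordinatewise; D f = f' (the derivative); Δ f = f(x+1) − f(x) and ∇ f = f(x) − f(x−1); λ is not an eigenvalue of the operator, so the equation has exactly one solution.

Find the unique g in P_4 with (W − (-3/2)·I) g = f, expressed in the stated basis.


the result is g(x) = -(4/3)x^4 + (4/3)x^3 + (26/3)x^2 + 16x + 167/9

write g with unknown coordinates in the stated basis and equate coefficients in (W − (-3/2)·I) g = f
solving from the highest basis element down gives g = -(4/3)x^4 + (4/3)x^3 + (26/3)x^2 + 16x + 167/9
check: W g = -16x^2 - 24x - 76/3
so W g − (-3/2)·g = -2x^4 + 2x^3 - 3x^2 + 5/2 = f ✓


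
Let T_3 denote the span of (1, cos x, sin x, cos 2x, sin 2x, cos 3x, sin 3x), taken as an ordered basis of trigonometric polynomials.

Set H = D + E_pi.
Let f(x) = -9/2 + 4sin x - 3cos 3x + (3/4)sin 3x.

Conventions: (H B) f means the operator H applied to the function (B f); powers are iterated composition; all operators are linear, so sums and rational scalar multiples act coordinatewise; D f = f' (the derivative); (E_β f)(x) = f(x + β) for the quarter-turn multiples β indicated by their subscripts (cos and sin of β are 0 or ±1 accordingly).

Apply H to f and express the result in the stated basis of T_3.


D f = 4cos x + (9/4)cos 3x + 9sin 3x
E_pi f = -9/2 - 4sin x + 3cos 3x - (3/4)sin 3x
(D + E_pi) f = -9/2 + 4cos x - 4sin x + (21/4)cos 3x + (33/4)sin 3x

the result is g(x) = -9/2 + 4cos x - 4sin x + (21/4)cos 3x + (33/4)sin 3x


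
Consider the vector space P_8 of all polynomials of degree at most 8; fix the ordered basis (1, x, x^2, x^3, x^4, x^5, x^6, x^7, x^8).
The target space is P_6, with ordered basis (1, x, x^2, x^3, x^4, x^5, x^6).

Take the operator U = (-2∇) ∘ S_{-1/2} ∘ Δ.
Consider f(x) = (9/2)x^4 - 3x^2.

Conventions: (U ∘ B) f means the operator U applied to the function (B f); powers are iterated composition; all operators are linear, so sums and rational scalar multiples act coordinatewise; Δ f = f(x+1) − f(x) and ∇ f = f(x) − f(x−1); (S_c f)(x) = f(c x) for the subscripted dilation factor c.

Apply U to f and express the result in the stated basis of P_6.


Δ f = 18x^3 + 27x^2 + 12x + 3/2
S_{-1/2} Δ f = -(9/4)x^3 + (27/4)x^2 - 6x + 3/2
∇ S_{-1/2} Δ f = -(27/4)x^2 + (81/4)x - 15
(-2∇) S_{-1/2} Δ f = (27/2)x^2 - (81/2)x + 30

the image equals g(x) = (27/2)x^2 - (81/2)x + 30


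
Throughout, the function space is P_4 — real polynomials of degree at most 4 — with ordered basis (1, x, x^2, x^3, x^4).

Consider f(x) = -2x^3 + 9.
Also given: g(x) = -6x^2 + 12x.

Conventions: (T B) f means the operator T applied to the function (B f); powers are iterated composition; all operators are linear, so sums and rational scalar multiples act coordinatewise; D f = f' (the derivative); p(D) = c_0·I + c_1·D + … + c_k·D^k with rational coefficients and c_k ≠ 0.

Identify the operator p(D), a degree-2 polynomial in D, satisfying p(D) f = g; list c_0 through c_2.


D^0 f = -2x^3 + 9
D^1 f = -6x^2
D^2 f = -12x
matching coefficients of g against c_0 f + c_1 Df + … from the top degree down determines the c_i
solution: c_0 = 0, c_1 = 1, c_2 = -1

p(D) = D − D^2, i.e. c_0 = 0, c_1 = 1, c_2 = -1


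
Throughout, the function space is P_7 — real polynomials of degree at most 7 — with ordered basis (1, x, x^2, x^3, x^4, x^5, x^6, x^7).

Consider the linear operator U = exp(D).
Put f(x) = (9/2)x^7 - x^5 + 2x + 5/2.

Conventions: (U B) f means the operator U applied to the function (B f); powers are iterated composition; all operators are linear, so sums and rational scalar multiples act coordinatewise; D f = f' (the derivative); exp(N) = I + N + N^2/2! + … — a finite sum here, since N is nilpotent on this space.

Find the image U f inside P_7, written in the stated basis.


the result is g(x) = (9/2)x^7 + (63/2)x^6 + (187/2)x^5 + (305/2)x^4 + (295/2)x^3 + (169/2)x^2 + (57/2)x + 8

order-1 term: (63/2)x^6 - 5x^4 + 2
order-2 term: (189/2)x^5 - 10x^3
order-3 term: (315/2)x^4 - 10x^2
order-4 term: (315/2)x^3 - 5x
order-5 term: (189/2)x^2 - 1
order-6 term: (63/2)x
order-7 term: 9/2
the series for exp(D) f terminates at order 7
exp(D) f = (9/2)x^7 + (63/2)x^6 + (187/2)x^5 + (305/2)x^4 + (295/2)x^3 + (169/2)x^2 + (57/2)x + 8


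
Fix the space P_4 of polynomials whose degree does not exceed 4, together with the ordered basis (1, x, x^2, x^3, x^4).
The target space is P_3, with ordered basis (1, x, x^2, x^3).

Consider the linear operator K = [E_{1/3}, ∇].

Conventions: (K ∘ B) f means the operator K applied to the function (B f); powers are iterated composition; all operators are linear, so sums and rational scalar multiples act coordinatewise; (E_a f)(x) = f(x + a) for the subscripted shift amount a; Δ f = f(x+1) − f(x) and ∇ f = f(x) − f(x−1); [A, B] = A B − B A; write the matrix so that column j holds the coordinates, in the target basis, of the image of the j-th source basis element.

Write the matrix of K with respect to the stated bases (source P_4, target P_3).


image of 1: 0
image of x: 0
image of x^2: 0
image of x^3: 0
image of x^4: 0
each image's coordinates form column j of the matrix

the matrix is [[0, 0, 0, 0, 0]; [0, 0, 0, 0, 0]; [0, 0, 0, 0, 0]; [0, 0, 0, 0, 0]] (rows listed top to bottom)


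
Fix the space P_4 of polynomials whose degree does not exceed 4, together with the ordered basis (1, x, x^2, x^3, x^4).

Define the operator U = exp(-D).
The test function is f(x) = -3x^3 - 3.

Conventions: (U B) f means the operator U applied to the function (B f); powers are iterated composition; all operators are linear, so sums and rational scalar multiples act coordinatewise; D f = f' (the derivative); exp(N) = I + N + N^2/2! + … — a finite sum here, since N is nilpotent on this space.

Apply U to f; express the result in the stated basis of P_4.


order-1 term: 9x^2
order-2 term: -9x
order-3 term: 3
the series for exp(-D) f terminates at order 3
exp(-D) f = -3x^3 + 9x^2 - 9x

g(x) = -3x^3 + 9x^2 - 9x


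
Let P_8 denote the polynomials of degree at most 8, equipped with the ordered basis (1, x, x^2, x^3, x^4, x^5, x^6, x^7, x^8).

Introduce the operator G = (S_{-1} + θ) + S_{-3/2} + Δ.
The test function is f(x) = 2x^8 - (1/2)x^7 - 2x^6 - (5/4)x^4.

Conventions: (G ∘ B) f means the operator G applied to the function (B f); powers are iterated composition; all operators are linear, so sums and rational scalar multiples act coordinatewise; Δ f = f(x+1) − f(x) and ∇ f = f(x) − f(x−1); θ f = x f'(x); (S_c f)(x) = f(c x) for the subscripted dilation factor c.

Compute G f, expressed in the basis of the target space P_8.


the image equals g(x) = (8865/128)x^8 + (5515/256)x^7 + (503/32)x^6 + (179/2)x^5 + (5115/64)x^4 + (99/2)x^3 + 8x^2 - (9/2)x - 7/4

S_{-1} f = 2x^8 + (1/2)x^7 - 2x^6 - (5/4)x^4
θ f = 16x^8 - (7/2)x^7 - 12x^6 - 5x^4
(S_{-1} + θ) f = 18x^8 - 3x^7 - 14x^6 - (25/4)x^4
S_{-3/2} f = (6561/128)x^8 + (2187/256)x^7 - (729/32)x^6 - (405/64)x^4
Δ f = 16x^7 + (105/2)x^6 + (179/2)x^5 + (185/2)x^4 + (99/2)x^3 + 8x^2 - (9/2)x - 7/4
((S_{-1} + θ) + S_{-3/2} + Δ) f = (8865/128)x^8 + (5515/256)x^7 + (503/32)x^6 + (179/2)x^5 + (5115/64)x^4 + (99/2)x^3 + 8x^2 - (9/2)x - 7/4


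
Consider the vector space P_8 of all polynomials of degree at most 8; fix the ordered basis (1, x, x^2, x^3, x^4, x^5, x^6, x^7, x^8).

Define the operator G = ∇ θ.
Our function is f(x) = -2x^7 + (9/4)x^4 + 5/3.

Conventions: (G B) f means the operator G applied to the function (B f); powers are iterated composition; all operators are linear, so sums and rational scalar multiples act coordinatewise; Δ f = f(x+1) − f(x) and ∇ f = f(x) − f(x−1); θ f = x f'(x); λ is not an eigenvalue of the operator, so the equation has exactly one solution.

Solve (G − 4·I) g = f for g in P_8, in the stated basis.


the result is g(x) = (1/2)x^7 + (49/8)x^6 + (147/4)x^5 + (1951/16)x^4 + (363/2)x^3 + (267/16)x^2 - (677/8)x + 1051/48

write g with unknown coordinates in the stated basis and equate coefficients in (G − 4·I) g = f
solving from the highest basis element down gives g = (1/2)x^7 + (49/8)x^6 + (147/4)x^5 + (1951/16)x^4 + (363/2)x^3 + (267/16)x^2 - (677/8)x + 1051/48
check: G g = (49/2)x^6 + 147x^5 + 490x^4 + 726x^3 + (267/4)x^2 - (677/2)x + 357/4
so G g − 4·g = -2x^7 + (9/4)x^4 + 5/3 = f ✓


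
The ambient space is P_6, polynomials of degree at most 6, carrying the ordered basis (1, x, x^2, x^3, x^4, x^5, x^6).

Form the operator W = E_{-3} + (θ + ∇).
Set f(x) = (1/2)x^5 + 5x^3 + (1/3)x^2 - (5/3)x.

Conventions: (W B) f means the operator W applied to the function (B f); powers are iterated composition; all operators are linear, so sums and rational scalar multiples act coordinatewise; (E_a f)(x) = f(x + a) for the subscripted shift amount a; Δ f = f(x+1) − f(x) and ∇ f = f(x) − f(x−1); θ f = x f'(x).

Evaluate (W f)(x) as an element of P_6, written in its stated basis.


g(x) = 3x^5 - 5x^4 + 60x^3 - 159x^2 + (946/3)x - 245

E_{-3} f = (1/2)x^5 - (15/2)x^4 + 50x^3 - (539/3)x^2 + (2003/6)x - 497/2
θ f = (5/2)x^5 + 15x^3 + (2/3)x^2 - (5/3)x
∇ f = (5/2)x^4 - 5x^3 + 20x^2 - (101/6)x + 7/2
(θ + ∇) f = (5/2)x^5 + (5/2)x^4 + 10x^3 + (62/3)x^2 - (37/2)x + 7/2
(E_{-3} + (θ + ∇)) f = 3x^5 - 5x^4 + 60x^3 - 159x^2 + (946/3)x - 245


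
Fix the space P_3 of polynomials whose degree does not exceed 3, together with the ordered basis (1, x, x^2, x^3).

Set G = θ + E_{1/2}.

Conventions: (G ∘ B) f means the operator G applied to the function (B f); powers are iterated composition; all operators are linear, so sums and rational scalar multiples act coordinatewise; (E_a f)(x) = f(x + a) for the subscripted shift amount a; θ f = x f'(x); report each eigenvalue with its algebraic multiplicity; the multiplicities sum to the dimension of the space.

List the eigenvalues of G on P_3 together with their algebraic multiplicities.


λ = 1 (multiplicity 1), λ = 2 (multiplicity 1), λ = 3 (multiplicity 1), λ = 4 (multiplicity 1)

image of 1: 1
image of x: 2x + 1/2
image of x^2: 3x^2 + x + 1/4
image of x^3: 4x^3 + (3/2)x^2 + (3/4)x + 1/8
the matrix is upper triangular; its diagonal is (1, 2, 3, 4)
for a triangular matrix the eigenvalues are the diagonal entries, with algebraic multiplicity their repetition count


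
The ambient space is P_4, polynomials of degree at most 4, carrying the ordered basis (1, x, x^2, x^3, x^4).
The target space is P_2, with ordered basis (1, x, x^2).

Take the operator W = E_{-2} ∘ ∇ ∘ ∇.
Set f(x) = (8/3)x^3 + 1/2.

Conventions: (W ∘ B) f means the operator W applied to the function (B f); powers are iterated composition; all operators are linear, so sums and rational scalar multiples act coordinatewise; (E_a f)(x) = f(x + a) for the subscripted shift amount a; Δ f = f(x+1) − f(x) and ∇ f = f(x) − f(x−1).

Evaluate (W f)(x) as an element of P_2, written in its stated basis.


∇ f = 8x^2 - 8x + 8/3
∇ ∇ f = 16x - 16
E_{-2} ∇ ∇ f = 16x - 48

the result is g(x) = 16x - 48


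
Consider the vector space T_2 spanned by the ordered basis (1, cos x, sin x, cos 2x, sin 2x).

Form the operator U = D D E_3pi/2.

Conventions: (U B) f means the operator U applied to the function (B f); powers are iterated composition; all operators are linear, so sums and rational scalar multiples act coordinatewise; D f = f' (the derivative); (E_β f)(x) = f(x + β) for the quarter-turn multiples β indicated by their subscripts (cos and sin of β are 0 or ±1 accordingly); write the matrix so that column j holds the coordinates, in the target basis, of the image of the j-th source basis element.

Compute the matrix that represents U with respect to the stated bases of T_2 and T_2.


image of 1: 0
image of cos x: -sin x
image of sin x: cos x
image of cos 2x: 4cos 2x
image of sin 2x: 4sin 2x
each image's coordinates form column j of the matrix

the matrix is [[0, 0, 0, 0, 0]; [0, 0, 1, 0, 0]; [0, -1, 0, 0, 0]; [0, 0, 0, 4, 0]; [0, 0, 0, 0, 4]] (rows listed top to bottom)


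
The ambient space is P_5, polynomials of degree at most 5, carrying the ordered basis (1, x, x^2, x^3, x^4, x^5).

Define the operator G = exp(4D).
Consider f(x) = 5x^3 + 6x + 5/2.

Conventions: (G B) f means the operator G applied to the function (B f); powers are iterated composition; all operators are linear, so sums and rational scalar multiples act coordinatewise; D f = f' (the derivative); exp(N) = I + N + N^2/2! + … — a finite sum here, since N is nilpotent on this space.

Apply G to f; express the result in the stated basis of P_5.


order-1 term: 60x^2 + 24
order-2 term: 240x
order-3 term: 320
the series for exp(4D) f terminates at order 3
exp(4D) f = 5x^3 + 60x^2 + 246x + 693/2

g(x) = 5x^3 + 60x^2 + 246x + 693/2


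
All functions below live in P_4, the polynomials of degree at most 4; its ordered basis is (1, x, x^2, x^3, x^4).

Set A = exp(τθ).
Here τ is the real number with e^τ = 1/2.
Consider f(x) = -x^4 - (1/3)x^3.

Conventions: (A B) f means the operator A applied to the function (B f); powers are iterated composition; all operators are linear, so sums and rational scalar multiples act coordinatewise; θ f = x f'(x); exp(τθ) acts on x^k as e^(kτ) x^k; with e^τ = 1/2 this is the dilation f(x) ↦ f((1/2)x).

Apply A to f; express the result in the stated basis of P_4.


the result is g(x) = -(1/16)x^4 - (1/24)x^3

exp(τθ) x^k = e^(kτ) x^k; with e^τ = 1/2 this sends x^k to (1/2)^k x^k
x^3 ↦ 1/8 x^3
x^4 ↦ 1/16 x^4
applying this coordinatewise to f: exp(τθ) f = -(1/16)x^4 - (1/24)x^3


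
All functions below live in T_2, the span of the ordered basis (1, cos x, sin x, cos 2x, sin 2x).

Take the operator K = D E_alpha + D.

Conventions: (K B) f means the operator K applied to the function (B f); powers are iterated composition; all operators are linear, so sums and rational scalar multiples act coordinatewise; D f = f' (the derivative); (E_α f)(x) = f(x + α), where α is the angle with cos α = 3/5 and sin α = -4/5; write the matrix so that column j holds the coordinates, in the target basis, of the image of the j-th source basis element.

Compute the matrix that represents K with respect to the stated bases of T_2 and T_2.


the matrix is [[0, 0, 0, 0, 0]; [0, 4/5, 8/5, 0, 0]; [0, -8/5, 4/5, 0, 0]; [0, 0, 0, 48/25, 36/25]; [0, 0, 0, -36/25, 48/25]] (rows listed top to bottom)

image of 1: 0
image of cos x: (4/5)cos x - (8/5)sin x
image of sin x: (8/5)cos x + (4/5)sin x
image of cos 2x: (48/25)cos 2x - (36/25)sin 2x
image of sin 2x: (36/25)cos 2x + (48/25)sin 2x
each image's coordinates form column j of the matrix


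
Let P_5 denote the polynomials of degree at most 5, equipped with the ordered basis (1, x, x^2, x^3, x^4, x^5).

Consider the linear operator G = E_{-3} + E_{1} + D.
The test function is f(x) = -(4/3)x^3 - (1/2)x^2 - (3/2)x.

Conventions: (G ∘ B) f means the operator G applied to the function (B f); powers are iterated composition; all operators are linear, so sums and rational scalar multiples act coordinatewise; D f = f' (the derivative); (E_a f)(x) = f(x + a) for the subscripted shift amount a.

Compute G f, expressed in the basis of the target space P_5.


the result is g(x) = -(8/3)x^3 + 3x^2 - 42x + 187/6

E_{-3} f = -(4/3)x^3 + (23/2)x^2 - (69/2)x + 36
E_{1} f = -(4/3)x^3 - (9/2)x^2 - (13/2)x - 10/3
D f = -4x^2 - x - 3/2
(E_{-3} + E_{1} + D) f = -(8/3)x^3 + 3x^2 - 42x + 187/6


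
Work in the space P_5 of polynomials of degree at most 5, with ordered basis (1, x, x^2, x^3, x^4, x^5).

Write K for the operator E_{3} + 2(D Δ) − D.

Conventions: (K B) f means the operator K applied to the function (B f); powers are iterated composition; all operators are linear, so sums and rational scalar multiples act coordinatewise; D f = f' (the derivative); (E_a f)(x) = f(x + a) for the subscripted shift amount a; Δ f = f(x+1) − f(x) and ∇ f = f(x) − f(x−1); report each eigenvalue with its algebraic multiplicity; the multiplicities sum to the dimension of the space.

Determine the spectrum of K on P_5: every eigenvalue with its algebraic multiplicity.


λ = 1 (multiplicity 6)

image of 1: 1
image of x: x + 2
image of x^2: x^2 + 4x + 13
image of x^3: x^3 + 6x^2 + 39x + 33
image of x^4: x^4 + 8x^3 + 78x^2 + 132x + 89
image of x^5: x^5 + 10x^4 + 130x^3 + 330x^2 + 445x + 253
the matrix is upper triangular; its diagonal is (1, 1, 1, 1, 1, 1)
for a triangular matrix the eigenvalues are the diagonal entries, with algebraic multiplicity their repetition count


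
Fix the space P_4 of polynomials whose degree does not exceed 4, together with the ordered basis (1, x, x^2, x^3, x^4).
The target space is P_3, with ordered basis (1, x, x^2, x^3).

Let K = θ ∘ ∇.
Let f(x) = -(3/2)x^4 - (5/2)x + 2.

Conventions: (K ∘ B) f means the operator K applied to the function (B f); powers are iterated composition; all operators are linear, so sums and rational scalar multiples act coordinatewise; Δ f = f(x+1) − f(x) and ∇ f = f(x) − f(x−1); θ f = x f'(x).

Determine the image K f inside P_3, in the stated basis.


∇ f = -6x^3 + 9x^2 - 6x - 1
θ ∇ f = -18x^3 + 18x^2 - 6x

the image equals g(x) = -18x^3 + 18x^2 - 6x


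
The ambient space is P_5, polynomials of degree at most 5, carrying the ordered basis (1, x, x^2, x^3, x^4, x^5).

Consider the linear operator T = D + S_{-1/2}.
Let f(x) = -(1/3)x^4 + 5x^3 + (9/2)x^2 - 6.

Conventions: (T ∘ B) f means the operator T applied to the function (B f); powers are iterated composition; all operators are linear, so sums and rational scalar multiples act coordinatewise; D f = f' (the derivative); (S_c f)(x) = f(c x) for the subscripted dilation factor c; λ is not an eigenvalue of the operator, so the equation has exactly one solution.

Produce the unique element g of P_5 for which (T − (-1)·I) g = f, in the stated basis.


write g with unknown coordinates in the stated basis and equate coefficients in (T − (-1)·I) g = f
solving from the highest basis element down gives g = -(16/51)x^4 + (2552/357)x^3 - (8066/595)x^2 + (32264/595)x - 17917/595
check: T g = -(1/51)x^4 - (767/357)x^3 + (21487/1190)x^2 - (32264/595)x + 14347/595
so T g − (-1)·g = -(1/3)x^4 + 5x^3 + (9/2)x^2 - 6 = f ✓

the result is g(x) = -(16/51)x^4 + (2552/357)x^3 - (8066/595)x^2 + (32264/595)x - 17917/595
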